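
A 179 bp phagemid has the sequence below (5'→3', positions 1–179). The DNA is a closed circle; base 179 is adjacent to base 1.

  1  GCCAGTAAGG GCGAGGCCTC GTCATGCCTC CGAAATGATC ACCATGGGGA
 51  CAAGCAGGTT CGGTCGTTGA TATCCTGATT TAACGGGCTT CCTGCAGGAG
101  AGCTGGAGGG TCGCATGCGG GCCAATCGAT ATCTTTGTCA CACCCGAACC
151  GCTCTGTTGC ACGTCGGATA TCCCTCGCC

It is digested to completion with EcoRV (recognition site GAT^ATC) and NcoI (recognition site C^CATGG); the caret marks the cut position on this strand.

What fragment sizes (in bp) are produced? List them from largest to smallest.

EcoRV sites (GATATC) start at positions 69, 128, 167.
EcoRV cuts after base 3 of each site, so after positions 71, 130, 169.
The NcoI site (CCATGG) starts at position 42.
NcoI cuts after the first base of each site, so after position 42.
Combined cut positions: 42, 71, 130, 169.
Circular molecule, 4 cuts → 4 fragments:
  43–71 → 29 bp
  72–130 → 59 bp
  131–169 → 39 bp
  170–179 then 1–42 → 10 + 42 = 52 bp
Sorted largest to smallest: 59, 52, 39, 29 bp.

59, 52, 39, 29 bp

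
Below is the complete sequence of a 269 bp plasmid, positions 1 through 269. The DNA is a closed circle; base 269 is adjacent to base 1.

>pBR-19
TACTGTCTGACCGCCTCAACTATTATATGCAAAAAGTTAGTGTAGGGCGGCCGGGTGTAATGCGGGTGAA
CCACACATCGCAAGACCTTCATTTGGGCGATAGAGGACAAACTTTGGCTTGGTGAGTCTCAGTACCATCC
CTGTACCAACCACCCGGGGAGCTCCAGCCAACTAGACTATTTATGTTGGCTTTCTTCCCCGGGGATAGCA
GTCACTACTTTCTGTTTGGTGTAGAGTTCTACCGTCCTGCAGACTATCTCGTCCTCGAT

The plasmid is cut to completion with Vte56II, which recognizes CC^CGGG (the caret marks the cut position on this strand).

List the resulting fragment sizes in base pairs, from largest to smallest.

224, 45 bp

Vte56II sites (CCCGGG) start at positions 153, 198.
Vte56II cuts after base 2 of each site, so after positions 154, 199.
Circular molecule, 2 cuts → 2 fragments:
  155–199 → 45 bp
  200–269 then 1–154 → 70 + 154 = 224 bp
Sorted largest to smallest: 224, 45 bp.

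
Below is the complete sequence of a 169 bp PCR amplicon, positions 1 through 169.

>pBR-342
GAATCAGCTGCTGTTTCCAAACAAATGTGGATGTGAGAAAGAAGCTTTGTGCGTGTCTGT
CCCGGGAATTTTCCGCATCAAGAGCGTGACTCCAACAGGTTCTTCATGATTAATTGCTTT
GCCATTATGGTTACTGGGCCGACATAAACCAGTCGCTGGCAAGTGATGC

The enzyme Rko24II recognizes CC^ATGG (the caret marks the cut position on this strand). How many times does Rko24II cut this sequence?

0

No occurrence of CCATGG is present in the sequence.
Rko24II does not cut: 0 sites.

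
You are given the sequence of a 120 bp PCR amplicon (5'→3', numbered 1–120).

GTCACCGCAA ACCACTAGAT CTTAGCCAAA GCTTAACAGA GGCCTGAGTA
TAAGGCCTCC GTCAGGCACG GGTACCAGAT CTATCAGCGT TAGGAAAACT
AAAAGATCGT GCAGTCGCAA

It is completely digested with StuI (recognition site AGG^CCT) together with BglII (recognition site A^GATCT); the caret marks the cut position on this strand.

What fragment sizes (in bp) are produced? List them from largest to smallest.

43, 25, 22, 17, 13 bp

StuI sites (AGGCCT) start at positions 40, 53.
StuI cuts after base 3 of each site, so after positions 42, 55.
BglII sites (AGATCT) start at positions 17, 77.
BglII cuts after the first base of each site, so after positions 17, 77.
Combined cut positions: 17, 42, 55, 77.
Linear molecule, 4 cuts → 5 fragments:
  1–17 → 17 bp
  18–42 → 25 bp
  43–55 → 13 bp
  56–77 → 22 bp
  78–120 → 43 bp
Sorted largest to smallest: 43, 25, 22, 17, 13 bp.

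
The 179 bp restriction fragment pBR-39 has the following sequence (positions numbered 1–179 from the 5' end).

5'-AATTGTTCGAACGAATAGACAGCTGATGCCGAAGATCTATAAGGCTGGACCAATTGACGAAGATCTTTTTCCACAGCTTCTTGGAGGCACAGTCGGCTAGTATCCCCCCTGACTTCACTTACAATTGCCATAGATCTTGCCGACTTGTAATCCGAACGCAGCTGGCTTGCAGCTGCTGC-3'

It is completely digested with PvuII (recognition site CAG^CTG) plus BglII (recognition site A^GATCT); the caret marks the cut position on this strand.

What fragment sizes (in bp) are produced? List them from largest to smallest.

71, 29, 28, 22, 11, 11, 7 bp

PvuII sites (CAGCTG) start at positions 20, 159, 170.
PvuII cuts after base 3 of each site, so after positions 22, 161, 172.
BglII sites (AGATCT) start at positions 33, 61, 132.
BglII cuts after the first base of each site, so after positions 33, 61, 132.
Combined cut positions: 22, 33, 61, 132, 161, 172.
Linear molecule, 6 cuts → 7 fragments:
  1–22 → 22 bp
  23–33 → 11 bp
  34–61 → 28 bp
  62–132 → 71 bp
  133–161 → 29 bp
  162–172 → 11 bp
  173–179 → 7 bp
Sorted largest to smallest: 71, 29, 28, 22, 11, 11, 7 bp.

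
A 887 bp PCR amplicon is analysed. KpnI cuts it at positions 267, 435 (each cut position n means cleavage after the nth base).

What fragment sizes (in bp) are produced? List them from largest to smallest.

452, 267, 168 bp

Linear molecule, 2 cuts → 3 fragments:
  267 − 0 = 267 bp
  435 − 267 = 168 bp
  887 − 435 = 452 bp
Sorted largest to smallest: 452, 267, 168 bp.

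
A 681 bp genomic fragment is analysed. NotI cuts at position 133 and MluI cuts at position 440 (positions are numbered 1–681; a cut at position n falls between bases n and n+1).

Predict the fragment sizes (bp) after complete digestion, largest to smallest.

Combined cut positions (sorted): 133, 440.
Linear molecule, 2 cuts → 3 fragments:
  133 − 0 = 133 bp
  440 − 133 = 307 bp
  681 − 440 = 241 bp
Sorted largest to smallest: 307, 241, 133 bp.

307, 241, 133 bp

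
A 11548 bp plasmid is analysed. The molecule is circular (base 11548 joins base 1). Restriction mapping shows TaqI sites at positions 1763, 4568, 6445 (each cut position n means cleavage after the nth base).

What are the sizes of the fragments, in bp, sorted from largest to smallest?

Circular molecule, 3 cuts → 3 fragments:
  4568 − 1763 = 2805 bp
  6445 − 4568 = 1877 bp
  wrap: 11548 − 6445 + 1763 = 6866 bp
Sorted largest to smallest: 6866, 2805, 1877 bp.

6866, 2805, 1877 bp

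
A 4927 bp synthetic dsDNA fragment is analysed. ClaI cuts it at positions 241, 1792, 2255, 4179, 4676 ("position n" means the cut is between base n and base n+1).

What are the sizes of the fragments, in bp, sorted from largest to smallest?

Linear molecule, 5 cuts → 6 fragments:
  241 − 0 = 241 bp
  1792 − 241 = 1551 bp
  2255 − 1792 = 463 bp
  4179 − 2255 = 1924 bp
  4676 − 4179 = 497 bp
  4927 − 4676 = 251 bp
Sorted largest to smallest: 1924, 1551, 497, 463, 251, 241 bp.

1924, 1551, 497, 463, 251, 241 bp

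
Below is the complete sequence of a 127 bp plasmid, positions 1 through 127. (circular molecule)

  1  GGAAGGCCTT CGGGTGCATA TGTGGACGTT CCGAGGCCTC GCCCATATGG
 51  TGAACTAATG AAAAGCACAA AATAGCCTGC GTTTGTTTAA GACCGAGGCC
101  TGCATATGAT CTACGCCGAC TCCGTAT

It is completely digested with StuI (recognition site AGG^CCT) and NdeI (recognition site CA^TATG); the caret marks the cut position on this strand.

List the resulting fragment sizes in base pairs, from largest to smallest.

StuI sites (AGGCCT) start at positions 4, 34, 96.
StuI cuts after base 3 of each site, so after positions 6, 36, 98.
NdeI sites (CATATG) start at positions 17, 44, 103.
NdeI cuts after base 2 of each site, so after positions 18, 45, 104.
Combined cut positions: 6, 18, 36, 45, 98, 104.
Circular molecule, 6 cuts → 6 fragments:
  7–18 → 12 bp
  19–36 → 18 bp
  37–45 → 9 bp
  46–98 → 53 bp
  99–104 → 6 bp
  105–127 then 1–6 → 23 + 6 = 29 bp
Sorted largest to smallest: 53, 29, 18, 12, 9, 6 bp.

53, 29, 18, 12, 9, 6 bp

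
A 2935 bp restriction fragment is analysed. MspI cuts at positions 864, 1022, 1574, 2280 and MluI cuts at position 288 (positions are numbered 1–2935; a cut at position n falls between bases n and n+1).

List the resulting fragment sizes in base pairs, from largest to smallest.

Combined cut positions (sorted): 288, 864, 1022, 1574, 2280.
Linear molecule, 5 cuts → 6 fragments:
  288 − 0 = 288 bp
  864 − 288 = 576 bp
  1022 − 864 = 158 bp
  1574 − 1022 = 552 bp
  2280 − 1574 = 706 bp
  2935 − 2280 = 655 bp
Sorted largest to smallest: 706, 655, 576, 552, 288, 158 bp.

706, 655, 576, 552, 288, 158 bp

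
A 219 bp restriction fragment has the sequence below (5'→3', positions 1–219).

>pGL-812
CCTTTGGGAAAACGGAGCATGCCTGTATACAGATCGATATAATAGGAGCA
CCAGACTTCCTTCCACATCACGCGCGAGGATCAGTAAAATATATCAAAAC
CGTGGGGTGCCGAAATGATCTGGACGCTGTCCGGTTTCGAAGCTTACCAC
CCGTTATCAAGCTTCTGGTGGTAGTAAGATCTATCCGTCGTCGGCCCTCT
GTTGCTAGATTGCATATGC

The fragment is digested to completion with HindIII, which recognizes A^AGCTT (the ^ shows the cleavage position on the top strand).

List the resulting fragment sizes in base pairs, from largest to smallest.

140, 60, 19 bp

HindIII sites (AAGCTT) start at positions 140, 159.
HindIII cuts after the first base of each site, so after positions 140, 159.
Linear molecule, 2 cuts → 3 fragments:
  1–140 → 140 bp
  141–159 → 19 bp
  160–219 → 60 bp
Sorted largest to smallest: 140, 60, 19 bp.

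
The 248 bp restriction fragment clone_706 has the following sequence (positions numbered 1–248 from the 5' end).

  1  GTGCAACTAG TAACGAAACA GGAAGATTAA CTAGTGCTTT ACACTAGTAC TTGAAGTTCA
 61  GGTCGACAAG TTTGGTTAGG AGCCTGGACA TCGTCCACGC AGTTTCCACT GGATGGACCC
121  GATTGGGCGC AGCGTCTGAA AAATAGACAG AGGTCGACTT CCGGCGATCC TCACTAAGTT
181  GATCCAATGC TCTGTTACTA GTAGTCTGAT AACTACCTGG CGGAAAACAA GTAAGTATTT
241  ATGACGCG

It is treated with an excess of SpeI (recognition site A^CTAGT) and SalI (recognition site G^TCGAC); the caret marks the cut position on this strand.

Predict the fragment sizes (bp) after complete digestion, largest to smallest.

SpeI sites (ACTAGT) start at positions 6, 30, 43, 197.
SpeI cuts after the first base of each site, so after positions 6, 30, 43, 197.
SalI sites (GTCGAC) start at positions 62, 153.
SalI cuts after the first base of each site, so after positions 62, 153.
Combined cut positions: 6, 30, 43, 62, 153, 197.
Linear molecule, 6 cuts → 7 fragments:
  1–6 → 6 bp
  7–30 → 24 bp
  31–43 → 13 bp
  44–62 → 19 bp
  63–153 → 91 bp
  154–197 → 44 bp
  198–248 → 51 bp
Sorted largest to smallest: 91, 51, 44, 24, 19, 13, 6 bp.

91, 51, 44, 24, 19, 13, 6 bp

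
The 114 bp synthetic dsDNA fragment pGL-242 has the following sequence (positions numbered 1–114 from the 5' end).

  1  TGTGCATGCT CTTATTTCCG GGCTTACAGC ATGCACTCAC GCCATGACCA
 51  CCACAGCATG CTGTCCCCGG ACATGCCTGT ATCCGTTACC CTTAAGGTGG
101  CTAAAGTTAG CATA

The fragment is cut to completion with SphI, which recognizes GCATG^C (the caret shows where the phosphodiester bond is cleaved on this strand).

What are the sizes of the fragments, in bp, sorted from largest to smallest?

SphI sites (GCATGC) start at positions 4, 29, 56.
SphI cuts after base 5 of each site (before the last base), so after positions 8, 33, 60.
Linear molecule, 3 cuts → 4 fragments:
  1–8 → 8 bp
  9–33 → 25 bp
  34–60 → 27 bp
  61–114 → 54 bp
Sorted largest to smallest: 54, 27, 25, 8 bp.

54, 27, 25, 8 bp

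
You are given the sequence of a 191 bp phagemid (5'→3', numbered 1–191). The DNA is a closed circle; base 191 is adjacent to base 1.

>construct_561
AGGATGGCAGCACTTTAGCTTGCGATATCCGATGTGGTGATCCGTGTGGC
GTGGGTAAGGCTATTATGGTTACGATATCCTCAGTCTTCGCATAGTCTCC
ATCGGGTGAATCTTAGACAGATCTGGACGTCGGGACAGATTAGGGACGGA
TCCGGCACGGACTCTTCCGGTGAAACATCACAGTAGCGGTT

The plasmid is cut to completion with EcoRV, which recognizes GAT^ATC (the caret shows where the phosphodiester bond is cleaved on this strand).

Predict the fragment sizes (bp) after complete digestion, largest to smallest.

141, 50 bp

EcoRV sites (GATATC) start at positions 24, 74.
EcoRV cuts after base 3 of each site, so after positions 26, 76.
Circular molecule, 2 cuts → 2 fragments:
  27–76 → 50 bp
  77–191 then 1–26 → 115 + 26 = 141 bp
Sorted largest to smallest: 141, 50 bp.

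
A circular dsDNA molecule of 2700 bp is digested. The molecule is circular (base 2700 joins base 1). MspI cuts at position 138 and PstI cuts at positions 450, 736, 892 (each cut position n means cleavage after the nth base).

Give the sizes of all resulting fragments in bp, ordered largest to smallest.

1946, 312, 286, 156 bp

Combined cut positions (sorted): 138, 450, 736, 892.
Circular molecule, 4 cuts → 4 fragments:
  450 − 138 = 312 bp
  736 − 450 = 286 bp
  892 − 736 = 156 bp
  wrap: 2700 − 892 + 138 = 1946 bp
Sorted largest to smallest: 1946, 312, 286, 156 bp.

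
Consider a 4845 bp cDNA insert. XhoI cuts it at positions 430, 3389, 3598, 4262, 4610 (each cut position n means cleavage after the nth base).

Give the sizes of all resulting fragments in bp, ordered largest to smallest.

2959, 664, 430, 348, 235, 209 bp

Linear molecule, 5 cuts → 6 fragments:
  430 − 0 = 430 bp
  3389 − 430 = 2959 bp
  3598 − 3389 = 209 bp
  4262 − 3598 = 664 bp
  4610 − 4262 = 348 bp
  4845 − 4610 = 235 bp
Sorted largest to smallest: 2959, 664, 430, 348, 235, 209 bp.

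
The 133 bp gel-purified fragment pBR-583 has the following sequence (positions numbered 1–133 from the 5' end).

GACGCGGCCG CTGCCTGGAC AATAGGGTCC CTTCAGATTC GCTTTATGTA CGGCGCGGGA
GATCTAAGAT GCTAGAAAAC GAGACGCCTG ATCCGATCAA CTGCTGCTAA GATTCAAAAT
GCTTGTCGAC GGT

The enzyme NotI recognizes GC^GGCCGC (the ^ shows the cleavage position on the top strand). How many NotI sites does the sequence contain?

1

GCGGCCGC occurs starting at position 4.
NotI cuts at 1 site.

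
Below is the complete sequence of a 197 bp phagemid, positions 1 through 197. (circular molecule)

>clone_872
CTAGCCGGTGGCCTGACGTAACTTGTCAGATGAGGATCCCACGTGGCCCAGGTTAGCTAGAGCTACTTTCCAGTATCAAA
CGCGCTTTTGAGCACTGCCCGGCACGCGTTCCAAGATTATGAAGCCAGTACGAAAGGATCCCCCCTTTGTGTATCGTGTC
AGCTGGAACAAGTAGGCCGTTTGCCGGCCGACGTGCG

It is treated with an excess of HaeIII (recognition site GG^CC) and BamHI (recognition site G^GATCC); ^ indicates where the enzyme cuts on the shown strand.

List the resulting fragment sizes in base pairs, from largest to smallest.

90, 40, 23, 21, 12, 11 bp

HaeIII sites (GGCC) start at positions 10, 45, 175, 186.
HaeIII cuts after base 2 of each site, so after positions 11, 46, 176, 187.
BamHI sites (GGATCC) start at positions 34, 136.
BamHI cuts after the first base of each site, so after positions 34, 136.
Combined cut positions: 11, 34, 46, 136, 176, 187.
Circular molecule, 6 cuts → 6 fragments:
  12–34 → 23 bp
  35–46 → 12 bp
  47–136 → 90 bp
  137–176 → 40 bp
  177–187 → 11 bp
  188–197 then 1–11 → 10 + 11 = 21 bp
Sorted largest to smallest: 90, 40, 23, 21, 12, 11 bp.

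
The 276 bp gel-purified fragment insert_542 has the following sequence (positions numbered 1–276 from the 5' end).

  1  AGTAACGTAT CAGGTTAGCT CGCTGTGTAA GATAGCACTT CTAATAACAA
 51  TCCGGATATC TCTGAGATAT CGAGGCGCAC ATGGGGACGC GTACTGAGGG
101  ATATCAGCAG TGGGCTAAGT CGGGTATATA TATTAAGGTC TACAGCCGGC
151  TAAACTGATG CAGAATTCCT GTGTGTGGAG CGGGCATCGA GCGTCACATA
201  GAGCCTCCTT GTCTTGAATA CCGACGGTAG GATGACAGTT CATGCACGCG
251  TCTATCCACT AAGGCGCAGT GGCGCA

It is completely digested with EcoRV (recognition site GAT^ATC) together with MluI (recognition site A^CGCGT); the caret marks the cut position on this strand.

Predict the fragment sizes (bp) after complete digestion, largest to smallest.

EcoRV sites (GATATC) start at positions 55, 66, 100.
EcoRV cuts after base 3 of each site, so after positions 57, 68, 102.
MluI sites (ACGCGT) start at positions 87, 246.
MluI cuts after the first base of each site, so after positions 87, 246.
Combined cut positions: 57, 68, 87, 102, 246.
Linear molecule, 5 cuts → 6 fragments:
  1–57 → 57 bp
  58–68 → 11 bp
  69–87 → 19 bp
  88–102 → 15 bp
  103–246 → 144 bp
  247–276 → 30 bp
Sorted largest to smallest: 144, 57, 30, 19, 15, 11 bp.

144, 57, 30, 19, 15, 11 bp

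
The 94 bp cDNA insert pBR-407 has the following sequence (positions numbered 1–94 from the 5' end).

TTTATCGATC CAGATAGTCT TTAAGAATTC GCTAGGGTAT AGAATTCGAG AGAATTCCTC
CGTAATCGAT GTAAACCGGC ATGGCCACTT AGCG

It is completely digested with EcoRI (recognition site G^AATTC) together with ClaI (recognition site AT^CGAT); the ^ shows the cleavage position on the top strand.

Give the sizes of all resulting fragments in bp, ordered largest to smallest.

EcoRI sites (GAATTC) start at positions 25, 42, 52.
EcoRI cuts after the first base of each site, so after positions 25, 42, 52.
ClaI sites (ATCGAT) start at positions 4, 65.
ClaI cuts after base 2 of each site, so after positions 5, 66.
Combined cut positions: 5, 25, 42, 52, 66.
Linear molecule, 5 cuts → 6 fragments:
  1–5 → 5 bp
  6–25 → 20 bp
  26–42 → 17 bp
  43–52 → 10 bp
  53–66 → 14 bp
  67–94 → 28 bp
Sorted largest to smallest: 28, 20, 17, 14, 10, 5 bp.

28, 20, 17, 14, 10, 5 bp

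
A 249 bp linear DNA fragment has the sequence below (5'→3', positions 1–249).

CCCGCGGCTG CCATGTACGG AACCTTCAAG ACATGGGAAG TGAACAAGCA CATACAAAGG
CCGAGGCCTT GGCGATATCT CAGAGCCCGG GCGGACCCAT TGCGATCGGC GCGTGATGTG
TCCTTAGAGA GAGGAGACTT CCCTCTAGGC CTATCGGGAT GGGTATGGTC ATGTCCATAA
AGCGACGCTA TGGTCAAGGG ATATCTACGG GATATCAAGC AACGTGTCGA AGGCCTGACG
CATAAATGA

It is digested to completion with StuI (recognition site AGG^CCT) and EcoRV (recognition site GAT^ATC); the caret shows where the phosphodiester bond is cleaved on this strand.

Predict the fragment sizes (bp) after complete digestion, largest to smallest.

73, 66, 53, 20, 16, 11, 10 bp

StuI sites (AGGCCT) start at positions 64, 147, 231.
StuI cuts after base 3 of each site, so after positions 66, 149, 233.
EcoRV sites (GATATC) start at positions 74, 200, 211.
EcoRV cuts after base 3 of each site, so after positions 76, 202, 213.
Combined cut positions: 66, 76, 149, 202, 213, 233.
Linear molecule, 6 cuts → 7 fragments:
  1–66 → 66 bp
  67–76 → 10 bp
  77–149 → 73 bp
  150–202 → 53 bp
  203–213 → 11 bp
  214–233 → 20 bp
  234–249 → 16 bp
Sorted largest to smallest: 73, 66, 53, 20, 16, 11, 10 bp.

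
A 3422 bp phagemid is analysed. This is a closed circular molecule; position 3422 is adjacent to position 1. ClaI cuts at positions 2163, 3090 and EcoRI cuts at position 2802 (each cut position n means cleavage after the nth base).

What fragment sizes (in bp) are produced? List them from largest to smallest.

Combined cut positions (sorted): 2163, 2802, 3090.
Circular molecule, 3 cuts → 3 fragments:
  2802 − 2163 = 639 bp
  3090 − 2802 = 288 bp
  wrap: 3422 − 3090 + 2163 = 2495 bp
Sorted largest to smallest: 2495, 639, 288 bp.

2495, 639, 288 bp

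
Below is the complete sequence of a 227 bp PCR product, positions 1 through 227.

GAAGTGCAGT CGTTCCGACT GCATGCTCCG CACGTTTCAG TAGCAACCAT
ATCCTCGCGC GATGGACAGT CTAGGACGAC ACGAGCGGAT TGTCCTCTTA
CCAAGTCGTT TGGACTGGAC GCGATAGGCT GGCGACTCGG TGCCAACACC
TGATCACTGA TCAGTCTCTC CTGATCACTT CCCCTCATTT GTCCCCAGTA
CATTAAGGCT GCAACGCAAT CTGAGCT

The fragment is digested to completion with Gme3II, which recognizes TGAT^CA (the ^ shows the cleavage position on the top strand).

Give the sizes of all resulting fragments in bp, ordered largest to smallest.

154, 52, 14, 7 bp

Gme3II sites (TGATCA) start at positions 151, 158, 172.
Gme3II cuts after base 4 of each site, so after positions 154, 161, 175.
Linear molecule, 3 cuts → 4 fragments:
  1–154 → 154 bp
  155–161 → 7 bp
  162–175 → 14 bp
  176–227 → 52 bp
Sorted largest to smallest: 154, 52, 14, 7 bp.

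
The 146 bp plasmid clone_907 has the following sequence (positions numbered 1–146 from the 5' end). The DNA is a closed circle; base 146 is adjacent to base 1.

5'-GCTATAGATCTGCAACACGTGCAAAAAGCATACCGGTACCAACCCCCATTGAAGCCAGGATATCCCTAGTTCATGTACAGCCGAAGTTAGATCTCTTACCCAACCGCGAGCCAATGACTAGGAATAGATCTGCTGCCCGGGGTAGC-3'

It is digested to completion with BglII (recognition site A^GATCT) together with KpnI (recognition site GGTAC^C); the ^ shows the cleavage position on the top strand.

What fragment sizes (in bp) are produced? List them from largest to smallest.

BglII sites (AGATCT) start at positions 6, 89, 126.
BglII cuts after the first base of each site, so after positions 6, 89, 126.
The KpnI site (GGTACC) starts at position 35.
KpnI cuts after base 5 of each site (before the last base), so after position 39.
Combined cut positions: 6, 39, 89, 126.
Circular molecule, 4 cuts → 4 fragments:
  7–39 → 33 bp
  40–89 → 50 bp
  90–126 → 37 bp
  127–146 then 1–6 → 20 + 6 = 26 bp
Sorted largest to smallest: 50, 37, 33, 26 bp.

50, 37, 33, 26 bp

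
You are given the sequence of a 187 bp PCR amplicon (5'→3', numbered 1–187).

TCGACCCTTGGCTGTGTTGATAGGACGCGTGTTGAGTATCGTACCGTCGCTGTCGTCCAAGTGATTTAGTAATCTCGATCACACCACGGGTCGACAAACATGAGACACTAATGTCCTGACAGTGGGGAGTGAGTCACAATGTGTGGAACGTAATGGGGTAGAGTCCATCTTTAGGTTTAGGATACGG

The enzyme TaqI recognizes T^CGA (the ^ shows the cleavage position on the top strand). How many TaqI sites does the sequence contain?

TCGA occurs starting at positions 1, 75, 91.
TaqI cuts at 3 sites.

3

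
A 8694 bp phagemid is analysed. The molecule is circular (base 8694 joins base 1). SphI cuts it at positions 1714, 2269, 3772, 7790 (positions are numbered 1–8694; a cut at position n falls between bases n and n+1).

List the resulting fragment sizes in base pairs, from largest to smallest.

Circular molecule, 4 cuts → 4 fragments:
  2269 − 1714 = 555 bp
  3772 − 2269 = 1503 bp
  7790 − 3772 = 4018 bp
  wrap: 8694 − 7790 + 1714 = 2618 bp
Sorted largest to smallest: 4018, 2618, 1503, 555 bp.

4018, 2618, 1503, 555 bp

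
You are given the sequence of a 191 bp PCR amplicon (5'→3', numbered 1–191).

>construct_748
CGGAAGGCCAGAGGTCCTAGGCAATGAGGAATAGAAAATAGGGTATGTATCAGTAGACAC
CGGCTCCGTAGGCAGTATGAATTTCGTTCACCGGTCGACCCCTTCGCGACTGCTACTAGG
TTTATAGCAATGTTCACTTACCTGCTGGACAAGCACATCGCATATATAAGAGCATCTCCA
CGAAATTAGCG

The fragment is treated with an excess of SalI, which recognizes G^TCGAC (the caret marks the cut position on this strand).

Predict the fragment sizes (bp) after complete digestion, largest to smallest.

The SalI site (GTCGAC) starts at position 94.
SalI cuts after the first base of each site, so after position 94.
Linear molecule, 1 cut → 2 fragments:
  1–94 → 94 bp
  95–191 → 97 bp
Sorted largest to smallest: 97, 94 bp.

97, 94 bp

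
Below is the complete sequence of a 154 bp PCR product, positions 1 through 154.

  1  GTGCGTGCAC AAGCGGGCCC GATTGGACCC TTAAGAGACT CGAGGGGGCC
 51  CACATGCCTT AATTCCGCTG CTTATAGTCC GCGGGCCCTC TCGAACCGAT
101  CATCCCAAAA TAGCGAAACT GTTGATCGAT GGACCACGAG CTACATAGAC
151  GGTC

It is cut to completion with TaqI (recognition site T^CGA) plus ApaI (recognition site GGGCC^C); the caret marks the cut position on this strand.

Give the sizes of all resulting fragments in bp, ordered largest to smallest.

37, 35, 28, 21, 19, 10, 4 bp

TaqI sites (TCGA) start at positions 40, 91, 126.
TaqI cuts after the first base of each site, so after positions 40, 91, 126.
ApaI sites (GGGCCC) start at positions 15, 46, 83.
ApaI cuts after base 5 of each site (before the last base), so after positions 19, 50, 87.
Combined cut positions: 19, 40, 50, 87, 91, 126.
Linear molecule, 6 cuts → 7 fragments:
  1–19 → 19 bp
  20–40 → 21 bp
  41–50 → 10 bp
  51–87 → 37 bp
  88–91 → 4 bp
  92–126 → 35 bp
  127–154 → 28 bp
Sorted largest to smallest: 37, 35, 28, 21, 19, 10, 4 bp.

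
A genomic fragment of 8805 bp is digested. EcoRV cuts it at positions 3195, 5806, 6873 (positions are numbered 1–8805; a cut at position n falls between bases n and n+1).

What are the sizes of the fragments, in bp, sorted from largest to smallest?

3195, 2611, 1932, 1067 bp

Linear molecule, 3 cuts → 4 fragments:
  3195 − 0 = 3195 bp
  5806 − 3195 = 2611 bp
  6873 − 5806 = 1067 bp
  8805 − 6873 = 1932 bp
Sorted largest to smallest: 3195, 2611, 1932, 1067 bp.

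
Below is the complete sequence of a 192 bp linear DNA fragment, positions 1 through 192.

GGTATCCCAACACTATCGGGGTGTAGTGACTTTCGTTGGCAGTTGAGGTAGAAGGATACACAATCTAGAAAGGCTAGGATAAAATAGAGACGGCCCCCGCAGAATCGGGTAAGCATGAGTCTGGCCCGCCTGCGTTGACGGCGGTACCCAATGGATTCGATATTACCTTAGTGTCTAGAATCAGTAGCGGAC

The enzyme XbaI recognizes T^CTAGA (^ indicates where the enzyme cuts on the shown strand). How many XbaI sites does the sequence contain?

2

TCTAGA occurs starting at positions 64, 174.
XbaI cuts at 2 sites.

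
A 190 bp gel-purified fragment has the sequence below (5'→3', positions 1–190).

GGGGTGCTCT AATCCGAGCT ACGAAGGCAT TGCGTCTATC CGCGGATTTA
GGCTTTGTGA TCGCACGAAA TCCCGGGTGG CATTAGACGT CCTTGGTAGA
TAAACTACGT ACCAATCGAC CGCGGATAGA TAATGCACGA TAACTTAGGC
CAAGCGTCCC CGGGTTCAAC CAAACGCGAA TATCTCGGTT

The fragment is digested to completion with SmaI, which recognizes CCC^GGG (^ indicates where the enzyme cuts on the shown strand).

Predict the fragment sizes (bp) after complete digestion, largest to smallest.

87, 74, 29 bp

SmaI sites (CCCGGG) start at positions 72, 159.
SmaI cuts after base 3 of each site, so after positions 74, 161.
Linear molecule, 2 cuts → 3 fragments:
  1–74 → 74 bp
  75–161 → 87 bp
  162–190 → 29 bp
Sorted largest to smallest: 87, 74, 29 bp.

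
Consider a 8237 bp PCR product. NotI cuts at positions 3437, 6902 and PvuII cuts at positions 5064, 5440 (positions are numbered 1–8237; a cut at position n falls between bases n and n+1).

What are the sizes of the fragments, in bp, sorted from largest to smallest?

Combined cut positions (sorted): 3437, 5064, 5440, 6902.
Linear molecule, 4 cuts → 5 fragments:
  3437 − 0 = 3437 bp
  5064 − 3437 = 1627 bp
  5440 − 5064 = 376 bp
  6902 − 5440 = 1462 bp
  8237 − 6902 = 1335 bp
Sorted largest to smallest: 3437, 1627, 1462, 1335, 376 bp.

3437, 1627, 1462, 1335, 376 bp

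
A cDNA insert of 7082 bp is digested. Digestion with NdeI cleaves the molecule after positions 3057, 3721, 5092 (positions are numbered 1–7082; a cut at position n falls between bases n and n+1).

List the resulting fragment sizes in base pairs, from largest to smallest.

Linear molecule, 3 cuts → 4 fragments:
  3057 − 0 = 3057 bp
  3721 − 3057 = 664 bp
  5092 − 3721 = 1371 bp
  7082 − 5092 = 1990 bp
Sorted largest to smallest: 3057, 1990, 1371, 664 bp.

3057, 1990, 1371, 664 bp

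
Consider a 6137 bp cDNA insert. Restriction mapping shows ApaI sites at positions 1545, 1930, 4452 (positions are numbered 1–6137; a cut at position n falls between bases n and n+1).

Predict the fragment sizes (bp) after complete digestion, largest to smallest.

Linear molecule, 3 cuts → 4 fragments:
  1545 − 0 = 1545 bp
  1930 − 1545 = 385 bp
  4452 − 1930 = 2522 bp
  6137 − 4452 = 1685 bp
Sorted largest to smallest: 2522, 1685, 1545, 385 bp.

2522, 1685, 1545, 385 bp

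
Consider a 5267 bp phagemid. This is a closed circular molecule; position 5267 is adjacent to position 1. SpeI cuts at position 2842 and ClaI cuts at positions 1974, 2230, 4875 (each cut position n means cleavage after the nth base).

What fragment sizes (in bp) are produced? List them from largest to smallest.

2366, 2033, 612, 256 bp

Combined cut positions (sorted): 1974, 2230, 2842, 4875.
Circular molecule, 4 cuts → 4 fragments:
  2230 − 1974 = 256 bp
  2842 − 2230 = 612 bp
  4875 − 2842 = 2033 bp
  wrap: 5267 − 4875 + 1974 = 2366 bp
Sorted largest to smallest: 2366, 2033, 612, 256 bp.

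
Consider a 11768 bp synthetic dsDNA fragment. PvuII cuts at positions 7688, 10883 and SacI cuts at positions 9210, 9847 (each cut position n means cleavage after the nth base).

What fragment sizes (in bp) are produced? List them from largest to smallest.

7688, 1522, 1036, 885, 637 bp

Combined cut positions (sorted): 7688, 9210, 9847, 10883.
Linear molecule, 4 cuts → 5 fragments:
  7688 − 0 = 7688 bp
  9210 − 7688 = 1522 bp
  9847 − 9210 = 637 bp
  10883 − 9847 = 1036 bp
  11768 − 10883 = 885 bp
Sorted largest to smallest: 7688, 1522, 1036, 885, 637 bp.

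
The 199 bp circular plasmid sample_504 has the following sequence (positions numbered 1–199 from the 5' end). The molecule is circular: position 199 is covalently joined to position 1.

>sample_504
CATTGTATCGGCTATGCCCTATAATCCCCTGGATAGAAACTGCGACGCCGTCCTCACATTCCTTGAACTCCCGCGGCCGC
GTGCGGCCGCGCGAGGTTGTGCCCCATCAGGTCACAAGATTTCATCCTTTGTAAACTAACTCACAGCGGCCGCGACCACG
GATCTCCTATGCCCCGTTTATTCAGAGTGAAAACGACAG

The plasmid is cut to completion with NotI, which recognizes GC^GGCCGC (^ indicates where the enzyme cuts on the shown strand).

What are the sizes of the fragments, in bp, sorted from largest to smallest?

NotI sites (GCGGCCGC) start at positions 73, 83, 146.
NotI cuts after base 2 of each site, so after positions 74, 84, 147.
Circular molecule, 3 cuts → 3 fragments:
  75–84 → 10 bp
  85–147 → 63 bp
  148–199 then 1–74 → 52 + 74 = 126 bp
Sorted largest to smallest: 126, 63, 10 bp.

126, 63, 10 bp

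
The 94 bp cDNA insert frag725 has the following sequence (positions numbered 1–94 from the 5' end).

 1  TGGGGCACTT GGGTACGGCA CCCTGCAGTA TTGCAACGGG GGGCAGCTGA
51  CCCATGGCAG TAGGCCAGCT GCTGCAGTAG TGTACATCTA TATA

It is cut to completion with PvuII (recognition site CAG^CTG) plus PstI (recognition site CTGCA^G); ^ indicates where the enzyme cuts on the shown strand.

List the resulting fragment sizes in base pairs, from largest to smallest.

27, 22, 19, 18, 8 bp

PvuII sites (CAGCTG) start at positions 44, 66.
PvuII cuts after base 3 of each site, so after positions 46, 68.
PstI sites (CTGCAG) start at positions 23, 72.
PstI cuts after base 5 of each site (before the last base), so after positions 27, 76.
Combined cut positions: 27, 46, 68, 76.
Linear molecule, 4 cuts → 5 fragments:
  1–27 → 27 bp
  28–46 → 19 bp
  47–68 → 22 bp
  69–76 → 8 bp
  77–94 → 18 bp
Sorted largest to smallest: 27, 22, 19, 18, 8 bp.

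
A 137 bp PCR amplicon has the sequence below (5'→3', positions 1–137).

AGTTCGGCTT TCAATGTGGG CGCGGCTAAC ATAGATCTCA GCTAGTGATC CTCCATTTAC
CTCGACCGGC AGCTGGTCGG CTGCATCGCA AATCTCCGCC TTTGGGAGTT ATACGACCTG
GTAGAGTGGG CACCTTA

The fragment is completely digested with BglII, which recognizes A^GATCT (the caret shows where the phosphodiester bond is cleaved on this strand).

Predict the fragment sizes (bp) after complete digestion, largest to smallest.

The BglII site (AGATCT) starts at position 33.
BglII cuts after the first base of each site, so after position 33.
Linear molecule, 1 cut → 2 fragments:
  1–33 → 33 bp
  34–137 → 104 bp
Sorted largest to smallest: 104, 33 bp.

104, 33 bp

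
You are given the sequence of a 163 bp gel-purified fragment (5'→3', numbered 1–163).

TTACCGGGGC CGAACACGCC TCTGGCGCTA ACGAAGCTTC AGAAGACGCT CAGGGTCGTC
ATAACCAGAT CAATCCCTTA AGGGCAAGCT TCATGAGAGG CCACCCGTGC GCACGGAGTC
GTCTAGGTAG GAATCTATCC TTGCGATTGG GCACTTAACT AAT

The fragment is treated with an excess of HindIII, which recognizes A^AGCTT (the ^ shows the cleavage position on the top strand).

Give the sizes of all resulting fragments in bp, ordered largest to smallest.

HindIII sites (AAGCTT) start at positions 34, 86.
HindIII cuts after the first base of each site, so after positions 34, 86.
Linear molecule, 2 cuts → 3 fragments:
  1–34 → 34 bp
  35–86 → 52 bp
  87–163 → 77 bp
Sorted largest to smallest: 77, 52, 34 bp.

77, 52, 34 bp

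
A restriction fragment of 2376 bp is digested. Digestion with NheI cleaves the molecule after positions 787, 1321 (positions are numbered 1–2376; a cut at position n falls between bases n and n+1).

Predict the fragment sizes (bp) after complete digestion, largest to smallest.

1055, 787, 534 bp

Linear molecule, 2 cuts → 3 fragments:
  787 − 0 = 787 bp
  1321 − 787 = 534 bp
  2376 − 1321 = 1055 bp
Sorted largest to smallest: 1055, 787, 534 bp.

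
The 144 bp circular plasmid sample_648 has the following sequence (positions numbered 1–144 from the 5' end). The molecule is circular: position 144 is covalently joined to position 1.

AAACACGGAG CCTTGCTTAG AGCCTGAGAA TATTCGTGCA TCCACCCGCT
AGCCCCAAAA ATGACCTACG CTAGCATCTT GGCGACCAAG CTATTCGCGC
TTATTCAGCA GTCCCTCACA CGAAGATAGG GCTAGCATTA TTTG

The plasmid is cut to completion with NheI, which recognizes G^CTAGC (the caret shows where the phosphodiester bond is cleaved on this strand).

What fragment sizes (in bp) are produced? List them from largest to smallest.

61, 61, 22 bp

NheI sites (GCTAGC) start at positions 48, 70, 131.
NheI cuts after the first base of each site, so after positions 48, 70, 131.
Circular molecule, 3 cuts → 3 fragments:
  49–70 → 22 bp
  71–131 → 61 bp
  132–144 then 1–48 → 13 + 48 = 61 bp
Sorted largest to smallest: 61, 61, 22 bp.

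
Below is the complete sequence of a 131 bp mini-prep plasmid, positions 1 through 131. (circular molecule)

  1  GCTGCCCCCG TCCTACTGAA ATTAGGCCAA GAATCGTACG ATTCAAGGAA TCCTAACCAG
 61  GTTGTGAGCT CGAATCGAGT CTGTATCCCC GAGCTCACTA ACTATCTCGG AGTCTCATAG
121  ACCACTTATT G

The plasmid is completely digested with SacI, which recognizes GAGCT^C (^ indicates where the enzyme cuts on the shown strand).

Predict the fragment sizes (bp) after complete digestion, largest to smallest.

106, 25 bp

SacI sites (GAGCTC) start at positions 66, 91.
SacI cuts after base 5 of each site (before the last base), so after positions 70, 95.
Circular molecule, 2 cuts → 2 fragments:
  71–95 → 25 bp
  96–131 then 1–70 → 36 + 70 = 106 bp
Sorted largest to smallest: 106, 25 bp.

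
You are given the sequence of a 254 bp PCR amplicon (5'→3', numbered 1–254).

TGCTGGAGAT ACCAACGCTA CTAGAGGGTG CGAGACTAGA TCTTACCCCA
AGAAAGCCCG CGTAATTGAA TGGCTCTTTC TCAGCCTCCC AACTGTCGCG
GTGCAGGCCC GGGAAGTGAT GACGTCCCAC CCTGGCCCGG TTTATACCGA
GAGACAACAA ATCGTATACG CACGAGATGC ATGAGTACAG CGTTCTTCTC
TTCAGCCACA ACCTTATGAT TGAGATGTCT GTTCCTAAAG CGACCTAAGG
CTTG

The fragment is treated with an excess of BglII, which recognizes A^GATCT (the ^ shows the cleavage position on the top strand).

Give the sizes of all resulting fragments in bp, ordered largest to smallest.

The BglII site (AGATCT) starts at position 38.
BglII cuts after the first base of each site, so after position 38.
Linear molecule, 1 cut → 2 fragments:
  1–38 → 38 bp
  39–254 → 216 bp
Sorted largest to smallest: 216, 38 bp.

216, 38 bp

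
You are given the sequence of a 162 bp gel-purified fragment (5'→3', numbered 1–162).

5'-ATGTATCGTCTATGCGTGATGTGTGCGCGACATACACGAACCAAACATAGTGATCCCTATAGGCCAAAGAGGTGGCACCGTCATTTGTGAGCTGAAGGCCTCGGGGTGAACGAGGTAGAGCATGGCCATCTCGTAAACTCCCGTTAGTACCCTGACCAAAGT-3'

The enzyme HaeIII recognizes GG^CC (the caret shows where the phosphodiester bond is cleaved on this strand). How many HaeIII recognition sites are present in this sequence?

GGCC occurs starting at positions 62, 97, 124.
HaeIII cuts at 3 sites.

3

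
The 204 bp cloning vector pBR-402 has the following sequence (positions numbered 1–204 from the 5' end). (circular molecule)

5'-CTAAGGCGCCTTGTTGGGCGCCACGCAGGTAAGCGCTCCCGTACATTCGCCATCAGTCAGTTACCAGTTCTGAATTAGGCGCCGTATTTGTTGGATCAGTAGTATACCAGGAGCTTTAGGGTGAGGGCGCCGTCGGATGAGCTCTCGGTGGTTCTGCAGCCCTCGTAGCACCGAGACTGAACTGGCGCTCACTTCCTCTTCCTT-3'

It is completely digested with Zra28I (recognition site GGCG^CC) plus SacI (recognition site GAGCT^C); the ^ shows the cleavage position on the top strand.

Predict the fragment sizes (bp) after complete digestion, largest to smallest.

Zra28I sites (GGCGCC) start at positions 5, 17, 78, 126.
Zra28I cuts after base 4 of each site, so after positions 8, 20, 81, 129.
The SacI site (GAGCTC) starts at position 139.
SacI cuts after base 5 of each site (before the last base), so after position 143.
Combined cut positions: 8, 20, 81, 129, 143.
Circular molecule, 5 cuts → 5 fragments:
  9–20 → 12 bp
  21–81 → 61 bp
  82–129 → 48 bp
  130–143 → 14 bp
  144–204 then 1–8 → 61 + 8 = 69 bp
Sorted largest to smallest: 69, 61, 48, 14, 12 bp.

69, 61, 48, 14, 12 bp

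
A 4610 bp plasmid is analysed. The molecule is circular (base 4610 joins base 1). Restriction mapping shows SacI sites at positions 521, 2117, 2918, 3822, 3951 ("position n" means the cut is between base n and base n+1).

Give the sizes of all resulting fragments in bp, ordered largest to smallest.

Circular molecule, 5 cuts → 5 fragments:
  2117 − 521 = 1596 bp
  2918 − 2117 = 801 bp
  3822 − 2918 = 904 bp
  3951 − 3822 = 129 bp
  wrap: 4610 − 3951 + 521 = 1180 bp
Sorted largest to smallest: 1596, 1180, 904, 801, 129 bp.

1596, 1180, 904, 801, 129 bp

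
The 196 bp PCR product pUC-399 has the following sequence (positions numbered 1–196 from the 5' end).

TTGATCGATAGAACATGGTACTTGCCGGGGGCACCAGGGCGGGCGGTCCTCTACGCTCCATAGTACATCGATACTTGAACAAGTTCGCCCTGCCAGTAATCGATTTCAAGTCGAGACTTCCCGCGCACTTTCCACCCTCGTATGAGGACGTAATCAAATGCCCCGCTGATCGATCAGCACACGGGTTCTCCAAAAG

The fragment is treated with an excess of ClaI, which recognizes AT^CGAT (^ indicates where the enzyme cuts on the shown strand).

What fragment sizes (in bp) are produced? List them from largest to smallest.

ClaI sites (ATCGAT) start at positions 4, 67, 99, 169.
ClaI cuts after base 2 of each site, so after positions 5, 68, 100, 170.
Linear molecule, 4 cuts → 5 fragments:
  1–5 → 5 bp
  6–68 → 63 bp
  69–100 → 32 bp
  101–170 → 70 bp
  171–196 → 26 bp
Sorted largest to smallest: 70, 63, 32, 26, 5 bp.

70, 63, 32, 26, 5 bp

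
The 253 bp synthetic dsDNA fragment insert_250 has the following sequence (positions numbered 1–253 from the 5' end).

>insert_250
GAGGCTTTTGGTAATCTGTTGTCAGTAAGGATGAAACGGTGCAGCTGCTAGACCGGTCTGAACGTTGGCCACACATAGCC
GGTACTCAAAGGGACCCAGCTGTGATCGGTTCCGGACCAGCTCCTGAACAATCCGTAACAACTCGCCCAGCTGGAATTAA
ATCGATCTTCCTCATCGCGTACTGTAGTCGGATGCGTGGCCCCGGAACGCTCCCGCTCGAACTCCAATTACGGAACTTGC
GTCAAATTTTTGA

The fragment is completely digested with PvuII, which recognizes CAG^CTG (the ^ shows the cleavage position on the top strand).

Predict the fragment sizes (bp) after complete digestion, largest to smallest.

PvuII sites (CAGCTG) start at positions 42, 97, 148.
PvuII cuts after base 3 of each site, so after positions 44, 99, 150.
Linear molecule, 3 cuts → 4 fragments:
  1–44 → 44 bp
  45–99 → 55 bp
  100–150 → 51 bp
  151–253 → 103 bp
Sorted largest to smallest: 103, 55, 51, 44 bp.

103, 55, 51, 44 bp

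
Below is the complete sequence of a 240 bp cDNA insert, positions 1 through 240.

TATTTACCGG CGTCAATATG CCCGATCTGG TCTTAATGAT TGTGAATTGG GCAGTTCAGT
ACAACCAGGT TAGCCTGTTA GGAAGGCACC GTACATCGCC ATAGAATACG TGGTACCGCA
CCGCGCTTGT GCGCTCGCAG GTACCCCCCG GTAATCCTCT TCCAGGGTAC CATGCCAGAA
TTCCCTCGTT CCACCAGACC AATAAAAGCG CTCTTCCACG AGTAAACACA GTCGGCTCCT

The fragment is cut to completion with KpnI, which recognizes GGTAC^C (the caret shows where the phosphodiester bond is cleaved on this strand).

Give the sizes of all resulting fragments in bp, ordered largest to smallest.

KpnI sites (GGTACC) start at positions 112, 140, 166.
KpnI cuts after base 5 of each site (before the last base), so after positions 116, 144, 170.
Linear molecule, 3 cuts → 4 fragments:
  1–116 → 116 bp
  117–144 → 28 bp
  145–170 → 26 bp
  171–240 → 70 bp
Sorted largest to smallest: 116, 70, 28, 26 bp.

116, 70, 28, 26 bp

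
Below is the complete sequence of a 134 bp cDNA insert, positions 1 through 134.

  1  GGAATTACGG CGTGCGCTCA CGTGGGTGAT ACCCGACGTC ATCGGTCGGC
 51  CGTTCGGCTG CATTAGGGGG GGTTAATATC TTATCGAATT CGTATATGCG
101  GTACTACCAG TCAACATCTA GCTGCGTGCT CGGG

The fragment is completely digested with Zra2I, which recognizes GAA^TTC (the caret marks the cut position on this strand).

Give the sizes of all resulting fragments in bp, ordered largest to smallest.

88, 46 bp

The Zra2I site (GAATTC) starts at position 86.
Zra2I cuts after base 3 of each site, so after position 88.
Linear molecule, 1 cut → 2 fragments:
  1–88 → 88 bp
  89–134 → 46 bp
Sorted largest to smallest: 88, 46 bp.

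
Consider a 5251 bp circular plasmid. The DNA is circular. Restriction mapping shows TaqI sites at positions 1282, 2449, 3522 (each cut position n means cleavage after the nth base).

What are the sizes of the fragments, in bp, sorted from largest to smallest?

3011, 1167, 1073 bp

Circular molecule, 3 cuts → 3 fragments:
  2449 − 1282 = 1167 bp
  3522 − 2449 = 1073 bp
  wrap: 5251 − 3522 + 1282 = 3011 bp
Sorted largest to smallest: 3011, 1167, 1073 bp.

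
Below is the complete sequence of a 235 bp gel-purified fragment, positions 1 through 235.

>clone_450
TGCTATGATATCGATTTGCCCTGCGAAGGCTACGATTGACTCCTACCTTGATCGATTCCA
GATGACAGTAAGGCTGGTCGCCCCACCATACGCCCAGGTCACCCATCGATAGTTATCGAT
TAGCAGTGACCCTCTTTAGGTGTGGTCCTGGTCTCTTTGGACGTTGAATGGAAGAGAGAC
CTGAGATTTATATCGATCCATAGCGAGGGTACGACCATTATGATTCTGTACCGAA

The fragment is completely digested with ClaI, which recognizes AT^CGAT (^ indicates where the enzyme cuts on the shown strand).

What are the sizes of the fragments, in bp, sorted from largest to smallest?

ClaI sites (ATCGAT) start at positions 10, 51, 105, 115, 192.
ClaI cuts after base 2 of each site, so after positions 11, 52, 106, 116, 193.
Linear molecule, 5 cuts → 6 fragments:
  1–11 → 11 bp
  12–52 → 41 bp
  53–106 → 54 bp
  107–116 → 10 bp
  117–193 → 77 bp
  194–235 → 42 bp
Sorted largest to smallest: 77, 54, 42, 41, 11, 10 bp.

77, 54, 42, 41, 11, 10 bp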